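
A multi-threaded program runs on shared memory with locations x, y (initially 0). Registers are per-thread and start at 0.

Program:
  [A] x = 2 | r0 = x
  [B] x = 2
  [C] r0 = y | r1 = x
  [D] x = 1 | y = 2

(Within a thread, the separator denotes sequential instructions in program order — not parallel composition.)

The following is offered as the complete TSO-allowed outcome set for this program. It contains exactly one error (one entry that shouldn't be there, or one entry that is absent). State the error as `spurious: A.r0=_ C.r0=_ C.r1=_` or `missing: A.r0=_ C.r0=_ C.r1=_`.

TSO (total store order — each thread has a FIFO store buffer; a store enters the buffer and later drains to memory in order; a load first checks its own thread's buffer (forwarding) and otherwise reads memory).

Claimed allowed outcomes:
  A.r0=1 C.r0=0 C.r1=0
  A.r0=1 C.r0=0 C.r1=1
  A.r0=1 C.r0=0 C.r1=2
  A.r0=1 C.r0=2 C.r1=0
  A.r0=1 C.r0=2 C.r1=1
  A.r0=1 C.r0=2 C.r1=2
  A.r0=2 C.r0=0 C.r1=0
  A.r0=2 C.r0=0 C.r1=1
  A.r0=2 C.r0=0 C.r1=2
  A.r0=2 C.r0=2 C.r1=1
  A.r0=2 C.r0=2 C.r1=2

outcome vector order: (A.r0,C.r0,C.r1)
TSO (10): <1 0 0> <1 0 1> <1 0 2> <1 2 1> <1 2 2> <2 0 0> <2 0 1> <2 0 2> <2 2 1> <2 2 2>
claimed∖TSO = {<1 2 0>}

spurious: A.r0=1 C.r0=2 C.r1=0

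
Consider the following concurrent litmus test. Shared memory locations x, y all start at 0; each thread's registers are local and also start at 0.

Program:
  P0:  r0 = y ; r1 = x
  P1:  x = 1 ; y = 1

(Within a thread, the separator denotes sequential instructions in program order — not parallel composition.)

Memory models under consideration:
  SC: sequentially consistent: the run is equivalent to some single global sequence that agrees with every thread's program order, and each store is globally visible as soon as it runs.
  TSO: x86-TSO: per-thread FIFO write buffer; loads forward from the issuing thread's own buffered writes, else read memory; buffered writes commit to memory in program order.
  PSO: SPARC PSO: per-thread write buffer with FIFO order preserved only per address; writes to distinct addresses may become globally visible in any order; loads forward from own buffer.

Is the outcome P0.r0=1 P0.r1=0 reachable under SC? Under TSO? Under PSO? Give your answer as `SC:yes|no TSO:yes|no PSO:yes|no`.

outcome vector order: (P0.r0,P0.r1)
under SC → <0 0>, <0 1>, <1 1>
under TSO → <0 0>, <0 1>, <1 1>
under PSO → <0 0>, <0 1>, <1 0>, <1 1>
target <1 0> ∈ {PSO}

SC:no TSO:no PSO:yes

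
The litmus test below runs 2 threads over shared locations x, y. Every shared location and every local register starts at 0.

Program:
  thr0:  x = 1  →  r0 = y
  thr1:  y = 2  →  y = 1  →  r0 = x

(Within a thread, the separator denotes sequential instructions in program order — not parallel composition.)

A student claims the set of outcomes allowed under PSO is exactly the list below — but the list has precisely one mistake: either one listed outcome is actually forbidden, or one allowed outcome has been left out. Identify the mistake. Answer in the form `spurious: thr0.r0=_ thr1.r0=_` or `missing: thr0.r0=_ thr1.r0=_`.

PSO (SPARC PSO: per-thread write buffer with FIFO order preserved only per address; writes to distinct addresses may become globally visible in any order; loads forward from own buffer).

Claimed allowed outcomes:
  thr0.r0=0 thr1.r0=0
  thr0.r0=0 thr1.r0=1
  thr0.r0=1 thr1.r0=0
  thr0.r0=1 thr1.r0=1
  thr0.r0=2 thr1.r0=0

missing: thr0.r0=2 thr1.r0=1

outcome vector order: (thr0.r0,thr1.r0)
[PSO] allowed = {00; 01; 10; 11; 20; 21}
PSO∖claimed = {21}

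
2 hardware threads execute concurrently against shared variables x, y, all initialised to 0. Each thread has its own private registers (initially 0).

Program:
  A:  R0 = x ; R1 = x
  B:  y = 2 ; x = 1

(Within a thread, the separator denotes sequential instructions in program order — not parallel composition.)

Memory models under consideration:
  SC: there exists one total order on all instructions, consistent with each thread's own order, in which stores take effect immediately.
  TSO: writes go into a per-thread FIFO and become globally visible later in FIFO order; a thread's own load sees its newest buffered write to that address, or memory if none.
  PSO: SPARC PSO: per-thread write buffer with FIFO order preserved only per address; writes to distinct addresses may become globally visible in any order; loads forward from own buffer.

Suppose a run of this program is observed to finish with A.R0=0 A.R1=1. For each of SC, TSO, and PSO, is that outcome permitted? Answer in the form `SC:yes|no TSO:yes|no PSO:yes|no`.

SC:yes TSO:yes PSO:yes

outcome vector order: (A.R0,A.R1)
SC (3): 0/0, 0/1, 1/1
TSO (3): 0/0, 0/1, 1/1
PSO (3): 0/0, 0/1, 1/1
target 0/1 ∈ {SC,TSO,PSO}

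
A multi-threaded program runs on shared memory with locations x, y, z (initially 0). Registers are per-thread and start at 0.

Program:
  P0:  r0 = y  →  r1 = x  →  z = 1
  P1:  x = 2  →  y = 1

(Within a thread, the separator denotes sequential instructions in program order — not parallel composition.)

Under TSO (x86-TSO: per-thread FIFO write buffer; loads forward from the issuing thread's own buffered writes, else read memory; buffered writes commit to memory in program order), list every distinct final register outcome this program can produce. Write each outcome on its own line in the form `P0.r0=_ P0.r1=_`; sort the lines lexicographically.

P0.r0=0 P0.r1=0
P0.r0=0 P0.r1=2
P0.r0=1 P0.r1=2

outcome vector order: (P0.r0,P0.r1)
|TSO outcomes| = 3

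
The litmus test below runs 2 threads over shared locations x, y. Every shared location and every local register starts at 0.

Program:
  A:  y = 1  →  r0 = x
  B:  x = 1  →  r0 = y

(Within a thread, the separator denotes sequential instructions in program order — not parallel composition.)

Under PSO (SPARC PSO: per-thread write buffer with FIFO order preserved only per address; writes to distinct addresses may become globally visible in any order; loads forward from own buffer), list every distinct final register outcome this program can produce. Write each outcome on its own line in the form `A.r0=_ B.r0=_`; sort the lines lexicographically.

A.r0=0 B.r0=0
A.r0=0 B.r0=1
A.r0=1 B.r0=0
A.r0=1 B.r0=1

outcome vector order: (A.r0,B.r0)
|PSO outcomes| = 4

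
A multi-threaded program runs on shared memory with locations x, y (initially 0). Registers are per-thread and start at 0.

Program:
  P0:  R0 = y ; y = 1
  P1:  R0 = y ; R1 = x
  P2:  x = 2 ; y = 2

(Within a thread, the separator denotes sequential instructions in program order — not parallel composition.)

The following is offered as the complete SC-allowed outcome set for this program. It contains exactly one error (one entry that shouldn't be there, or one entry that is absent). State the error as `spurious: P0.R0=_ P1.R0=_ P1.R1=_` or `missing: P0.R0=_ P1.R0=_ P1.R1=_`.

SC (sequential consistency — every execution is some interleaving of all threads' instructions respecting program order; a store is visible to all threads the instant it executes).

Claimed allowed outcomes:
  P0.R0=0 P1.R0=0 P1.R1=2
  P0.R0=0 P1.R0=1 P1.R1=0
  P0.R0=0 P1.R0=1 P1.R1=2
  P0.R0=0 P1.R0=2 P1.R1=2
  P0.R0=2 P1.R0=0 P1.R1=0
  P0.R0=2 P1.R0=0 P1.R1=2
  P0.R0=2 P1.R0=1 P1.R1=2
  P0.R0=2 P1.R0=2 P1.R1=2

outcome vector order: (P0.R0,P1.R0,P1.R1)
SC: 9 outcomes — {0/0/0; 0/0/2; 0/1/0; 0/1/2; 0/2/2; 2/0/0; 2/0/2; 2/1/2; 2/2/2}
SC∖claimed = {0/0/0}

missing: P0.R0=0 P1.R0=0 P1.R1=0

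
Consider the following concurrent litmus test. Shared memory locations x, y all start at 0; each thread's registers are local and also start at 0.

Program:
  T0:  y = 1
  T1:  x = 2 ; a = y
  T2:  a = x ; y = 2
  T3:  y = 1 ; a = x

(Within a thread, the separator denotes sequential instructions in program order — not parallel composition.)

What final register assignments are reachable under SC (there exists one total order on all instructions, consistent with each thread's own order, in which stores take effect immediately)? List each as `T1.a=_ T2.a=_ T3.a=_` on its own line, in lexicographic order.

outcome vector order: (T1.a,T2.a,T3.a)
|SC outcomes| = 10

T1.a=0 T2.a=0 T3.a=2
T1.a=0 T2.a=2 T3.a=2
T1.a=1 T2.a=0 T3.a=0
T1.a=1 T2.a=0 T3.a=2
T1.a=1 T2.a=2 T3.a=0
T1.a=1 T2.a=2 T3.a=2
T1.a=2 T2.a=0 T3.a=0
T1.a=2 T2.a=0 T3.a=2
T1.a=2 T2.a=2 T3.a=0
T1.a=2 T2.a=2 T3.a=2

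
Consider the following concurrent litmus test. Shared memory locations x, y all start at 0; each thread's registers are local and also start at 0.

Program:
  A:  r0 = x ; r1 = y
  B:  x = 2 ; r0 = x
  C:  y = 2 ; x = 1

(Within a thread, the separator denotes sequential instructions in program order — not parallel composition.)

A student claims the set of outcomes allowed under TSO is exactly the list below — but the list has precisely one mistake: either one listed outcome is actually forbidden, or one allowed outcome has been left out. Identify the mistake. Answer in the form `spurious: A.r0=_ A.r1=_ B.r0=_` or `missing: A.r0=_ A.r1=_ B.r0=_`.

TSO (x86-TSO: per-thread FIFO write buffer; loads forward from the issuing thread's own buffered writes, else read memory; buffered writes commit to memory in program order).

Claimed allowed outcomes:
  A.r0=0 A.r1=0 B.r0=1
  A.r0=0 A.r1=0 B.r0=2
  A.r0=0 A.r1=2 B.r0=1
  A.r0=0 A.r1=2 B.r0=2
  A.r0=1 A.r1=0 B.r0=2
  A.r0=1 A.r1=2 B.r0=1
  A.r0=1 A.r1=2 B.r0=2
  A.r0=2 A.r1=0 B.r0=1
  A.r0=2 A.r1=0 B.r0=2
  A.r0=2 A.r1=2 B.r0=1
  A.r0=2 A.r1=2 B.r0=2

spurious: A.r0=1 A.r1=0 B.r0=2

outcome vector order: (A.r0,A.r1,B.r0)
TSO (10): <0 0 1>, <0 0 2>, <0 2 1>, <0 2 2>, <1 2 1>, <1 2 2>, <2 0 1>, <2 0 2>, <2 2 1>, <2 2 2>
claimed∖TSO = {<1 0 2>}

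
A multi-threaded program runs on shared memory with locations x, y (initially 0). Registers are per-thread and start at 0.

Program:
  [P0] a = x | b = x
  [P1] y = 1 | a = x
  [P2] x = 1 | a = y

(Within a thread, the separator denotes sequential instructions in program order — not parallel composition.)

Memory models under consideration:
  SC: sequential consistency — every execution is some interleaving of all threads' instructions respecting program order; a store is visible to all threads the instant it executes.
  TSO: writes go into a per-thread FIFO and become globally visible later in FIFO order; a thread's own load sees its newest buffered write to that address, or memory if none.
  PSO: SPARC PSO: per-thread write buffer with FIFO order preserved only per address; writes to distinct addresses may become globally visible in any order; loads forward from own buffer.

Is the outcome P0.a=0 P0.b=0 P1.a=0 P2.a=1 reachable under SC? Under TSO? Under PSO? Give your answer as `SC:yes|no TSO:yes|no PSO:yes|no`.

SC:yes TSO:yes PSO:yes

outcome vector order: (P0.a,P0.b,P1.a,P2.a)
SC: 9 outcomes — {<0 0 0 1> <0 0 1 0> <0 0 1 1> <0 1 0 1> <0 1 1 0> <0 1 1 1> <1 1 0 1> <1 1 1 0> <1 1 1 1>}
TSO: 12 outcomes — {<0 0 0 0> <0 0 0 1> <0 0 1 0> <0 0 1 1> <0 1 0 0> <0 1 0 1> <0 1 1 0> <0 1 1 1> <1 1 0 0> <1 1 0 1> <1 1 1 0> <1 1 1 1>}
PSO: 12 outcomes — {<0 0 0 0> <0 0 0 1> <0 0 1 0> <0 0 1 1> <0 1 0 0> <0 1 0 1> <0 1 1 0> <0 1 1 1> <1 1 0 0> <1 1 0 1> <1 1 1 0> <1 1 1 1>}
target <0 0 0 1> ∈ {SC,TSO,PSO}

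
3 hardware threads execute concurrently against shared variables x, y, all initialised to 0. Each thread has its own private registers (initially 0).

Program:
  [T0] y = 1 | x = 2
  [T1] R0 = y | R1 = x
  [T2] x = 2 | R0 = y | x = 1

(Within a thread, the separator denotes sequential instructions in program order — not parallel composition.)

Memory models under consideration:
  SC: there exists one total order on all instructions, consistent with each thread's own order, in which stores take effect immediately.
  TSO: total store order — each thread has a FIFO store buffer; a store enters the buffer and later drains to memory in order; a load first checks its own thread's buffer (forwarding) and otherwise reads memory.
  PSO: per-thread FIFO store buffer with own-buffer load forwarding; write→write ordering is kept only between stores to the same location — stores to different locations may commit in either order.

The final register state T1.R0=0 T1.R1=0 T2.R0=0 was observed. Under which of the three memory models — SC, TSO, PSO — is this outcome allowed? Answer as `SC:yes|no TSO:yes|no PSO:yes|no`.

outcome vector order: (T1.R0,T1.R1,T2.R0)
SC: 11 outcomes — {<0 0 0>; <0 0 1>; <0 1 0>; <0 1 1>; <0 2 0>; <0 2 1>; <1 0 1>; <1 1 0>; <1 1 1>; <1 2 0>; <1 2 1>}
TSO: 12 outcomes — {<0 0 0>; <0 0 1>; <0 1 0>; <0 1 1>; <0 2 0>; <0 2 1>; <1 0 0>; <1 0 1>; <1 1 0>; <1 1 1>; <1 2 0>; <1 2 1>}
PSO: 12 outcomes — {<0 0 0>; <0 0 1>; <0 1 0>; <0 1 1>; <0 2 0>; <0 2 1>; <1 0 0>; <1 0 1>; <1 1 0>; <1 1 1>; <1 2 0>; <1 2 1>}
target <0 0 0> ∈ {SC,TSO,PSO}

SC:yes TSO:yes PSO:yes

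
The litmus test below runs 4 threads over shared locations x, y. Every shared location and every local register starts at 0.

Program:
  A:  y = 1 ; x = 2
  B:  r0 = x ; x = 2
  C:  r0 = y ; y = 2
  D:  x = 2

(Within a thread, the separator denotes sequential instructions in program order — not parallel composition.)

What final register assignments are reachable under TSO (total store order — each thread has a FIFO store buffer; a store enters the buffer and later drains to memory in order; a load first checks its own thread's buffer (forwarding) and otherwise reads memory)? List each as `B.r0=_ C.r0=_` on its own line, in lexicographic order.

outcome vector order: (B.r0,C.r0)
|TSO outcomes| = 4

B.r0=0 C.r0=0
B.r0=0 C.r0=1
B.r0=2 C.r0=0
B.r0=2 C.r0=1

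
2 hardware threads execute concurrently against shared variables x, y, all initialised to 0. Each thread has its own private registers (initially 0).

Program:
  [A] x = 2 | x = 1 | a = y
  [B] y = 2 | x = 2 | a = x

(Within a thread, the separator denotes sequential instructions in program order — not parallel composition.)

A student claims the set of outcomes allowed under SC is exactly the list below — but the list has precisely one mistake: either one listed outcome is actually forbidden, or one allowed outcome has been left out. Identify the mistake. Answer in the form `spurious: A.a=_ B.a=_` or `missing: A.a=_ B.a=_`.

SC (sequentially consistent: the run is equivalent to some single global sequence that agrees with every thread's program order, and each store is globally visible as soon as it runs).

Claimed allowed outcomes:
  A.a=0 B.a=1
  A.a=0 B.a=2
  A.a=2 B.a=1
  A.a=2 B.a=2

outcome vector order: (A.a,B.a)
SC (3): 0/2; 2/1; 2/2
claimed∖SC = {0/1}

spurious: A.a=0 B.a=1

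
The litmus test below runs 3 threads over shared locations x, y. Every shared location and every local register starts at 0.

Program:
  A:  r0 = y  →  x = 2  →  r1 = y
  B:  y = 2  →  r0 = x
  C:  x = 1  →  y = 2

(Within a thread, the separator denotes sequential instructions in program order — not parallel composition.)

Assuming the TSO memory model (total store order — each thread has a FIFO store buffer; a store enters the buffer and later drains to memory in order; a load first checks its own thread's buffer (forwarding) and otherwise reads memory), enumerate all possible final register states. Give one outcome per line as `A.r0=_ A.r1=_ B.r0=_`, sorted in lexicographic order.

outcome vector order: (A.r0,A.r1,B.r0)
|TSO outcomes| = 9

A.r0=0 A.r1=0 B.r0=0
A.r0=0 A.r1=0 B.r0=1
A.r0=0 A.r1=0 B.r0=2
A.r0=0 A.r1=2 B.r0=0
A.r0=0 A.r1=2 B.r0=1
A.r0=0 A.r1=2 B.r0=2
A.r0=2 A.r1=2 B.r0=0
A.r0=2 A.r1=2 B.r0=1
A.r0=2 A.r1=2 B.r0=2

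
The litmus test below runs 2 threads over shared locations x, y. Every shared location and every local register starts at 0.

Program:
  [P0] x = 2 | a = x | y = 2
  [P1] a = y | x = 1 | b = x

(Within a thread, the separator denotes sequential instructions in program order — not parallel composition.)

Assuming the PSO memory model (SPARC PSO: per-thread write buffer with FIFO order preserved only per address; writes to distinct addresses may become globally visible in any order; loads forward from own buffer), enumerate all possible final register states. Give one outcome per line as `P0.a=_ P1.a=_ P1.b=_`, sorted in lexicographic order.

outcome vector order: (P0.a,P1.a,P1.b)
|PSO outcomes| = 5

P0.a=1 P1.a=0 P1.b=1
P0.a=2 P1.a=0 P1.b=1
P0.a=2 P1.a=0 P1.b=2
P0.a=2 P1.a=2 P1.b=1
P0.a=2 P1.a=2 P1.b=2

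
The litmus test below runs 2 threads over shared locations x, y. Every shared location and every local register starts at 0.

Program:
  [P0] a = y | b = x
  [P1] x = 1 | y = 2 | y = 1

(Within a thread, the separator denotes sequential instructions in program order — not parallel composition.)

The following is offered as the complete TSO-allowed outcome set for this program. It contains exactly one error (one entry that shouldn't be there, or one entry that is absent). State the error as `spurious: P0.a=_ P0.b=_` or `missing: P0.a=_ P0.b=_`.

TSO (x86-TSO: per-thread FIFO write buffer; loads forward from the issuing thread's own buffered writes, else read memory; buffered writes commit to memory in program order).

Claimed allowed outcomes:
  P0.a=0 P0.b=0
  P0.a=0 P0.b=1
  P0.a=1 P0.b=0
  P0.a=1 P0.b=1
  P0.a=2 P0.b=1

spurious: P0.a=1 P0.b=0

outcome vector order: (P0.a,P0.b)
TSO (4): 00, 01, 11, 21
claimed∖TSO = {10}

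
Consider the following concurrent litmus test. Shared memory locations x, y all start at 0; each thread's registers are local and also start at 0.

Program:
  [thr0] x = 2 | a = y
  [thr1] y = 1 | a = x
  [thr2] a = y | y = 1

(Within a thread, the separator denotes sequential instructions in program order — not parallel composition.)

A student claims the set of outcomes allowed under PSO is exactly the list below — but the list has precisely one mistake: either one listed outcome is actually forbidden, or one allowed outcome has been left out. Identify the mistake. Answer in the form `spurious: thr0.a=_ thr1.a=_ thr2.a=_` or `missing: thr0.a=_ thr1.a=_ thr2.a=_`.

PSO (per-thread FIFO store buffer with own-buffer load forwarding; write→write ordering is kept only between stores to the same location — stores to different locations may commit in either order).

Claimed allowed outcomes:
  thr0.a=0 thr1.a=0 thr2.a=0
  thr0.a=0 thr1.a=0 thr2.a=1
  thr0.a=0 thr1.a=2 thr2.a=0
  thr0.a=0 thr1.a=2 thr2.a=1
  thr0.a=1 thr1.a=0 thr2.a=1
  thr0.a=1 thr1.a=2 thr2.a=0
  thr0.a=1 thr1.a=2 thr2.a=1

missing: thr0.a=1 thr1.a=0 thr2.a=0

outcome vector order: (thr0.a,thr1.a,thr2.a)
[PSO] allowed = {0/0/0 0/0/1 0/2/0 0/2/1 1/0/0 1/0/1 1/2/0 1/2/1}
PSO∖claimed = {1/0/0}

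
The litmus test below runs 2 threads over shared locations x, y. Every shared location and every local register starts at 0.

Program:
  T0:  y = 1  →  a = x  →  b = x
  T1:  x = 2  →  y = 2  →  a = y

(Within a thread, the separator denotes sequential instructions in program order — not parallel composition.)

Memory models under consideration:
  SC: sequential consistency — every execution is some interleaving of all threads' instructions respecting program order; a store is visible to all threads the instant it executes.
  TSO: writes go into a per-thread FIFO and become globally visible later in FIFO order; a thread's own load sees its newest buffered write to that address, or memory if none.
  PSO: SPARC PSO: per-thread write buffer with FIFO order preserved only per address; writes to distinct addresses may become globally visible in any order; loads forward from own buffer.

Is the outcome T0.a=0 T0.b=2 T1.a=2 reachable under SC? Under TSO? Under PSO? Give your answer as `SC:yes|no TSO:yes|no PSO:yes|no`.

SC:yes TSO:yes PSO:yes

outcome vector order: (T0.a,T0.b,T1.a)
[SC] allowed = {002 022 221 222}
[TSO] allowed = {001 002 021 022 221 222}
[PSO] allowed = {001 002 021 022 221 222}
target 022 ∈ {SC,TSO,PSO}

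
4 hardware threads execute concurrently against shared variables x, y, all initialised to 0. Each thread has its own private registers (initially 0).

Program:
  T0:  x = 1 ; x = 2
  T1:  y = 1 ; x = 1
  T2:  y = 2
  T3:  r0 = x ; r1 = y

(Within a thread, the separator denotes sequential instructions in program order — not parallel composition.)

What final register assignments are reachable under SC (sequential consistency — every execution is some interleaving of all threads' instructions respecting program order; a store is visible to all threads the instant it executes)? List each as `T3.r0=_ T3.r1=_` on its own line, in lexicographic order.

outcome vector order: (T3.r0,T3.r1)
|SC outcomes| = 9

T3.r0=0 T3.r1=0
T3.r0=0 T3.r1=1
T3.r0=0 T3.r1=2
T3.r0=1 T3.r1=0
T3.r0=1 T3.r1=1
T3.r0=1 T3.r1=2
T3.r0=2 T3.r1=0
T3.r0=2 T3.r1=1
T3.r0=2 T3.r1=2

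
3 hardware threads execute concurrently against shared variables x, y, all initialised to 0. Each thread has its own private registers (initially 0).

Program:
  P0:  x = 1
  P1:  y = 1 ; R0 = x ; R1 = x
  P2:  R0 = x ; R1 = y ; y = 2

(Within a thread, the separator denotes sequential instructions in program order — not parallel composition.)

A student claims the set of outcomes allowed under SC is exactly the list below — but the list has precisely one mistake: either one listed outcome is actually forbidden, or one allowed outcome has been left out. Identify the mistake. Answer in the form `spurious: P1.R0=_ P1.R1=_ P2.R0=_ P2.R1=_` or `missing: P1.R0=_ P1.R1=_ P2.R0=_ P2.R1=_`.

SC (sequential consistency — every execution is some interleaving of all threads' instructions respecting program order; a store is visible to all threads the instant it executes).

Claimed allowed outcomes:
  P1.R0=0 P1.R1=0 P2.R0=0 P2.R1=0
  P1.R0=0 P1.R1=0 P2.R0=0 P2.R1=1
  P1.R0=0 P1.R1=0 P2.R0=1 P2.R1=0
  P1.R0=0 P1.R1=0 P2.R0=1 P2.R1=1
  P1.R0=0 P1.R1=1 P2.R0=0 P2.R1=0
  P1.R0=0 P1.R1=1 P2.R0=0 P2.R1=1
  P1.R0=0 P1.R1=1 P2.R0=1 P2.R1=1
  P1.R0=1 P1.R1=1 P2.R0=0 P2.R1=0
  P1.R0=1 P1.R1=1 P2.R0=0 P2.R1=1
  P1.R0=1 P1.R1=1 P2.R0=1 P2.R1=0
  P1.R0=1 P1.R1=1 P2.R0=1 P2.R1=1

spurious: P1.R0=0 P1.R1=0 P2.R0=1 P2.R1=0

outcome vector order: (P1.R0,P1.R1,P2.R0,P2.R1)
SC: 10 outcomes — {<0 0 0 0>; <0 0 0 1>; <0 0 1 1>; <0 1 0 0>; <0 1 0 1>; <0 1 1 1>; <1 1 0 0>; <1 1 0 1>; <1 1 1 0>; <1 1 1 1>}
claimed∖SC = {<0 0 1 0>}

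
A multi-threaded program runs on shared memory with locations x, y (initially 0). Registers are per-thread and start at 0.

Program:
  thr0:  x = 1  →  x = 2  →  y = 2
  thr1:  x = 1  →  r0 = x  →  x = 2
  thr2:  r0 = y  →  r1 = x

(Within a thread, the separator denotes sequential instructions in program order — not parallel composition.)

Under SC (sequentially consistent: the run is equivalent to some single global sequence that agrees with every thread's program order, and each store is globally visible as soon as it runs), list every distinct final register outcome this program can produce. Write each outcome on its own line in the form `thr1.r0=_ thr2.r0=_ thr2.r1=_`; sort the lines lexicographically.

thr1.r0=1 thr2.r0=0 thr2.r1=0
thr1.r0=1 thr2.r0=0 thr2.r1=1
thr1.r0=1 thr2.r0=0 thr2.r1=2
thr1.r0=1 thr2.r0=2 thr2.r1=1
thr1.r0=1 thr2.r0=2 thr2.r1=2
thr1.r0=2 thr2.r0=0 thr2.r1=0
thr1.r0=2 thr2.r0=0 thr2.r1=1
thr1.r0=2 thr2.r0=0 thr2.r1=2
thr1.r0=2 thr2.r0=2 thr2.r1=2

outcome vector order: (thr1.r0,thr2.r0,thr2.r1)
|SC outcomes| = 9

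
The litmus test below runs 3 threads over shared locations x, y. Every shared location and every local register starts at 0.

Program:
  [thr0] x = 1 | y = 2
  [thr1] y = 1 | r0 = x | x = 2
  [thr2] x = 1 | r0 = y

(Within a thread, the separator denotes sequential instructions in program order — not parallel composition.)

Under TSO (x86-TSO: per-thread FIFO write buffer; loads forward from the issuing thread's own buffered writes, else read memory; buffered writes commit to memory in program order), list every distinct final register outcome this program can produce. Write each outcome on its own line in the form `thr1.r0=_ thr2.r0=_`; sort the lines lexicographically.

outcome vector order: (thr1.r0,thr2.r0)
|TSO outcomes| = 6

thr1.r0=0 thr2.r0=0
thr1.r0=0 thr2.r0=1
thr1.r0=0 thr2.r0=2
thr1.r0=1 thr2.r0=0
thr1.r0=1 thr2.r0=1
thr1.r0=1 thr2.r0=2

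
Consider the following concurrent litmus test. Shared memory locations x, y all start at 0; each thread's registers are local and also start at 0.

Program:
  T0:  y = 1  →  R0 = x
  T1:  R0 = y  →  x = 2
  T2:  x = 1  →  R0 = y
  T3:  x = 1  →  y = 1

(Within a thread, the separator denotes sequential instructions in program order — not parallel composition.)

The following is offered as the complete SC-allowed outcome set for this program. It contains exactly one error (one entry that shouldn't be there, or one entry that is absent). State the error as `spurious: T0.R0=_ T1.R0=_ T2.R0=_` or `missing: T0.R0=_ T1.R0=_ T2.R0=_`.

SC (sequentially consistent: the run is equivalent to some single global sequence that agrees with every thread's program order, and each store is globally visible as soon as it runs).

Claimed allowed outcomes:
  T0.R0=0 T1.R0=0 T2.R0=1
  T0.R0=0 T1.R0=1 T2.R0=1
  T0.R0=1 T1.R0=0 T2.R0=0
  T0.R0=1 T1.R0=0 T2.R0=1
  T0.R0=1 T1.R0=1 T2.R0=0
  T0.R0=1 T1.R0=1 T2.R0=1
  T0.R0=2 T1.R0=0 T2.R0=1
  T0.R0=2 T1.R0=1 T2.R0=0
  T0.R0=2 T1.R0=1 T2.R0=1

outcome vector order: (T0.R0,T1.R0,T2.R0)
[SC] allowed = {(0,0,1), (0,1,1), (1,0,0), (1,0,1), (1,1,0), (1,1,1), (2,0,0), (2,0,1), (2,1,0), (2,1,1)}
SC∖claimed = {(2,0,0)}

missing: T0.R0=2 T1.R0=0 T2.R0=0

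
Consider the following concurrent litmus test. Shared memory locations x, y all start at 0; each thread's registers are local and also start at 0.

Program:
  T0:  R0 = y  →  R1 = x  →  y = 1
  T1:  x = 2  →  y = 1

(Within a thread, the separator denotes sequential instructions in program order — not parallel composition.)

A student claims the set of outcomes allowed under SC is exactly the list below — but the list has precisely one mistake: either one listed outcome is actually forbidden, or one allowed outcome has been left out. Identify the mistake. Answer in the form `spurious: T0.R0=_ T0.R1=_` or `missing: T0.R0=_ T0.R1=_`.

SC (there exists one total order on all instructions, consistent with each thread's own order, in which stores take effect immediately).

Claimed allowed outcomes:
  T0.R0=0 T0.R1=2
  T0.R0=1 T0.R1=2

missing: T0.R0=0 T0.R1=0

outcome vector order: (T0.R0,T0.R1)
under SC → 00; 02; 12
SC∖claimed = {00}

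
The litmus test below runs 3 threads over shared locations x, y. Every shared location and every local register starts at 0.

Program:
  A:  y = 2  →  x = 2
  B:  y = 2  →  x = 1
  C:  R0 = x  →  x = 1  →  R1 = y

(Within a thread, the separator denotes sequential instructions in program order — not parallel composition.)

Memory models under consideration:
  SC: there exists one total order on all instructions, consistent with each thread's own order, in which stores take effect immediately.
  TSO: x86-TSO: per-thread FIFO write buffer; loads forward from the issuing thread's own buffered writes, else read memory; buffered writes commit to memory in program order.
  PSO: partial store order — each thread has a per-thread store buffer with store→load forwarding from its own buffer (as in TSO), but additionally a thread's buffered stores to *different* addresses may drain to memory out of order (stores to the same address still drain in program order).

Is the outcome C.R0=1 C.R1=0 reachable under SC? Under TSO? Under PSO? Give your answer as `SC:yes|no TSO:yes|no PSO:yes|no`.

SC:no TSO:no PSO:yes

outcome vector order: (C.R0,C.R1)
under SC → (0,0), (0,2), (1,2), (2,2)
under TSO → (0,0), (0,2), (1,2), (2,2)
under PSO → (0,0), (0,2), (1,0), (1,2), (2,0), (2,2)
target (1,0) ∈ {PSO}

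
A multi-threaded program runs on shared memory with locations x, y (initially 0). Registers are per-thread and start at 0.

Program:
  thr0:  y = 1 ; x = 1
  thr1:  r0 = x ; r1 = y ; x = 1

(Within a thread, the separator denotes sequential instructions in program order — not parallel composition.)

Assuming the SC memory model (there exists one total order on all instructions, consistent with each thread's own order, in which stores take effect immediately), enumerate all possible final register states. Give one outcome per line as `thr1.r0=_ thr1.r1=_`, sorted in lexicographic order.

outcome vector order: (thr1.r0,thr1.r1)
|SC outcomes| = 3

thr1.r0=0 thr1.r1=0
thr1.r0=0 thr1.r1=1
thr1.r0=1 thr1.r1=1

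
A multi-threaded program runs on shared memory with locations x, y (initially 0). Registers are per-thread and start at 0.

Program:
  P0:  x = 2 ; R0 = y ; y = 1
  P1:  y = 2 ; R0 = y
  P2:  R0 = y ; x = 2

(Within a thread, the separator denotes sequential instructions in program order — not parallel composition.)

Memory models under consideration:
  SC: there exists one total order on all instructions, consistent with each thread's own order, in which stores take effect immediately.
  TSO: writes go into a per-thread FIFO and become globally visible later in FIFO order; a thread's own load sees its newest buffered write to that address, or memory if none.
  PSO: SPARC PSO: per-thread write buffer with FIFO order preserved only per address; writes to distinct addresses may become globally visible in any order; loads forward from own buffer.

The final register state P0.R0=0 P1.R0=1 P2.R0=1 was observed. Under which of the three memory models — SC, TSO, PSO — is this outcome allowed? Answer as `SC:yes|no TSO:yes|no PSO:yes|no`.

SC:yes TSO:yes PSO:yes

outcome vector order: (P0.R0,P1.R0,P2.R0)
under SC → 0/1/0 0/1/1 0/1/2 0/2/0 0/2/1 0/2/2 2/1/0 2/1/1 2/1/2 2/2/0 2/2/1 2/2/2
under TSO → 0/1/0 0/1/1 0/1/2 0/2/0 0/2/1 0/2/2 2/1/0 2/1/1 2/1/2 2/2/0 2/2/1 2/2/2
under PSO → 0/1/0 0/1/1 0/1/2 0/2/0 0/2/1 0/2/2 2/1/0 2/1/1 2/1/2 2/2/0 2/2/1 2/2/2
target 0/1/1 ∈ {SC,TSO,PSO}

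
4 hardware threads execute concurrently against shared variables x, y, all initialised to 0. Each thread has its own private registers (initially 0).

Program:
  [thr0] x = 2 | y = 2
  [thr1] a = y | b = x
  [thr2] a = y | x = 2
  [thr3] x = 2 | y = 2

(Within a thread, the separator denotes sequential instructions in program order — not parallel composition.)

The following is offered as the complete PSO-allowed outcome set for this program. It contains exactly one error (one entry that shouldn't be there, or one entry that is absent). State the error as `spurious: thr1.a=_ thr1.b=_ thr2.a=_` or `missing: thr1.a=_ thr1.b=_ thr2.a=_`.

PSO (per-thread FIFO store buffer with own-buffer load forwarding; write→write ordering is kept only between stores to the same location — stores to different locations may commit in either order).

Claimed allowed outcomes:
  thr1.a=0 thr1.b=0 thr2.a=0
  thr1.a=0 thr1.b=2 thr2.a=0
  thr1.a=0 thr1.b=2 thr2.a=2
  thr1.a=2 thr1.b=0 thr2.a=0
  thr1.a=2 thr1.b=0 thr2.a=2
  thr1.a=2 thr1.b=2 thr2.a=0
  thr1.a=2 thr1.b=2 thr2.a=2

missing: thr1.a=0 thr1.b=0 thr2.a=2

outcome vector order: (thr1.a,thr1.b,thr2.a)
[PSO] allowed = {000, 002, 020, 022, 200, 202, 220, 222}
PSO∖claimed = {002}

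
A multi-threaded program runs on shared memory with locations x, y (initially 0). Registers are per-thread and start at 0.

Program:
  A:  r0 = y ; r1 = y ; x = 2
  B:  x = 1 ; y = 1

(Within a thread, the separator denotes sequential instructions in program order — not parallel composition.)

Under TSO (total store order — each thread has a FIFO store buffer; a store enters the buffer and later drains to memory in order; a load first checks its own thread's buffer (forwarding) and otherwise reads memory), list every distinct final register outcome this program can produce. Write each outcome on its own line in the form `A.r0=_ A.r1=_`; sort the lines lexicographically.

A.r0=0 A.r1=0
A.r0=0 A.r1=1
A.r0=1 A.r1=1

outcome vector order: (A.r0,A.r1)
|TSO outcomes| = 3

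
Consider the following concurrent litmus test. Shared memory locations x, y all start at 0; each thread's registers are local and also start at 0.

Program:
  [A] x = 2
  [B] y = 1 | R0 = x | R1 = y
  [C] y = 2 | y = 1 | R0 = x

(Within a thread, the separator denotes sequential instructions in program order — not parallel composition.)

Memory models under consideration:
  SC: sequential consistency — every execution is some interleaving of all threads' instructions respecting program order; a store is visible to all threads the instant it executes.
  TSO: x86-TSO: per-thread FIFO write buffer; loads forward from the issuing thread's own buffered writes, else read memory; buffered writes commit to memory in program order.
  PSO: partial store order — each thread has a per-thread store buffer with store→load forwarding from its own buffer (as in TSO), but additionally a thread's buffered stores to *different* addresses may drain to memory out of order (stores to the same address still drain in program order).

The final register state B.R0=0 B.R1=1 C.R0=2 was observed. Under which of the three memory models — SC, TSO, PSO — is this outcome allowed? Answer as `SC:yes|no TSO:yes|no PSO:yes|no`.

outcome vector order: (B.R0,B.R1,C.R0)
SC: 7 outcomes — {(0,1,0) (0,1,2) (0,2,0) (0,2,2) (2,1,0) (2,1,2) (2,2,2)}
TSO: 8 outcomes — {(0,1,0) (0,1,2) (0,2,0) (0,2,2) (2,1,0) (2,1,2) (2,2,0) (2,2,2)}
PSO: 8 outcomes — {(0,1,0) (0,1,2) (0,2,0) (0,2,2) (2,1,0) (2,1,2) (2,2,0) (2,2,2)}
target (0,1,2) ∈ {SC,TSO,PSO}

SC:yes TSO:yes PSO:yes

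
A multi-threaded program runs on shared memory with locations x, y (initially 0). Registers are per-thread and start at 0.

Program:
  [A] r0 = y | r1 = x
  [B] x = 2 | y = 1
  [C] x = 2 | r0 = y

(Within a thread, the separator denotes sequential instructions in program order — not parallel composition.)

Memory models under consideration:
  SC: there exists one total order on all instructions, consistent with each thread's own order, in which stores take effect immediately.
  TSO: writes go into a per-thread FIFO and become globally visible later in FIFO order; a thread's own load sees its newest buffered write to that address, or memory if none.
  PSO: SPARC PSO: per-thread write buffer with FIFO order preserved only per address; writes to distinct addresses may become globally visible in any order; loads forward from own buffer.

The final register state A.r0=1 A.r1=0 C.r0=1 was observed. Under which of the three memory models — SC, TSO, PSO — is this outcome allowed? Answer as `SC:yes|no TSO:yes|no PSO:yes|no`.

outcome vector order: (A.r0,A.r1,C.r0)
SC (6): 0/0/0; 0/0/1; 0/2/0; 0/2/1; 1/2/0; 1/2/1
TSO (6): 0/0/0; 0/0/1; 0/2/0; 0/2/1; 1/2/0; 1/2/1
PSO (8): 0/0/0; 0/0/1; 0/2/0; 0/2/1; 1/0/0; 1/0/1; 1/2/0; 1/2/1
target 1/0/1 ∈ {PSO}

SC:no TSO:no PSO:yes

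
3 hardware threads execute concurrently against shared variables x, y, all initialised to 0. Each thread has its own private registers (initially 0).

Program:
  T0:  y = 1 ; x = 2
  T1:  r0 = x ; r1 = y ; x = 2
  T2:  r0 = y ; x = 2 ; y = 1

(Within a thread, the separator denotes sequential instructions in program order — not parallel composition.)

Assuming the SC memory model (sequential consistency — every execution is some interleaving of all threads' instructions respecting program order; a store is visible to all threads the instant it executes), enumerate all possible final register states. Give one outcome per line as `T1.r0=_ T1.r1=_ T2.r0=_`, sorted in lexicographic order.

T1.r0=0 T1.r1=0 T2.r0=0
T1.r0=0 T1.r1=0 T2.r0=1
T1.r0=0 T1.r1=1 T2.r0=0
T1.r0=0 T1.r1=1 T2.r0=1
T1.r0=2 T1.r1=0 T2.r0=0
T1.r0=2 T1.r1=1 T2.r0=0
T1.r0=2 T1.r1=1 T2.r0=1

outcome vector order: (T1.r0,T1.r1,T2.r0)
|SC outcomes| = 7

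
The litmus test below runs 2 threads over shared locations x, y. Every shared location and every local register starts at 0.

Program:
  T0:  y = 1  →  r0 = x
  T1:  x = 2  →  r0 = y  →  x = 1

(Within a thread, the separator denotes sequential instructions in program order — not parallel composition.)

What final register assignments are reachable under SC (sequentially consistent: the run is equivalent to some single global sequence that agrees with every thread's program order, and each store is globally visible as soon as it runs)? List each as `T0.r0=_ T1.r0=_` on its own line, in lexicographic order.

T0.r0=0 T1.r0=1
T0.r0=1 T1.r0=0
T0.r0=1 T1.r0=1
T0.r0=2 T1.r0=0
T0.r0=2 T1.r0=1

outcome vector order: (T0.r0,T1.r0)
|SC outcomes| = 5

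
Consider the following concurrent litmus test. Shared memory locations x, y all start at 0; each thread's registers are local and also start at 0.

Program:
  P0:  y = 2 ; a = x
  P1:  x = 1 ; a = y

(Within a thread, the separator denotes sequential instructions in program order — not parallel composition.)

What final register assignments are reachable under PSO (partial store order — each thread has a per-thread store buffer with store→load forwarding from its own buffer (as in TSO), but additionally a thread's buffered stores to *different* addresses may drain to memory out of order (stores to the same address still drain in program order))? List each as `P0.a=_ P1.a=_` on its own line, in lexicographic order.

P0.a=0 P1.a=0
P0.a=0 P1.a=2
P0.a=1 P1.a=0
P0.a=1 P1.a=2

outcome vector order: (P0.a,P1.a)
|PSO outcomes| = 4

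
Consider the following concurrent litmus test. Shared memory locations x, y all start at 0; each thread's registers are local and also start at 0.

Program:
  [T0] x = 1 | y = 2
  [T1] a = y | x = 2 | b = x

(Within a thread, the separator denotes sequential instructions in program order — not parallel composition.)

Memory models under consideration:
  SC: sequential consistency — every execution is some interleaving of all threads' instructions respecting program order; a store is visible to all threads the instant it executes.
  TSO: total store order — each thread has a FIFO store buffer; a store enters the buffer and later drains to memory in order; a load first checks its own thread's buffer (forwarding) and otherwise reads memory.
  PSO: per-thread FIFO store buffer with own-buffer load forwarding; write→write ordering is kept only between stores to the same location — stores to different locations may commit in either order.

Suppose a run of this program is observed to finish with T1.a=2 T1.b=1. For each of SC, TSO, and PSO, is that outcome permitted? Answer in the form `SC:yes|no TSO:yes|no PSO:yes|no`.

outcome vector order: (T1.a,T1.b)
SC (3): 01; 02; 22
TSO (3): 01; 02; 22
PSO (4): 01; 02; 21; 22
target 21 ∈ {PSO}

SC:no TSO:no PSO:yes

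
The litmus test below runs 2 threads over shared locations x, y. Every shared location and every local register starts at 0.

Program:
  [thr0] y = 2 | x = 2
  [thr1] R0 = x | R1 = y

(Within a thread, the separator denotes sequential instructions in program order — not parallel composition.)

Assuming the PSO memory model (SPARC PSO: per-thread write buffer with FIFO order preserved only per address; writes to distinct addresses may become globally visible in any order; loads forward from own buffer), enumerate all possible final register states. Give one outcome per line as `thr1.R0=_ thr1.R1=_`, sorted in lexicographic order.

thr1.R0=0 thr1.R1=0
thr1.R0=0 thr1.R1=2
thr1.R0=2 thr1.R1=0
thr1.R0=2 thr1.R1=2

outcome vector order: (thr1.R0,thr1.R1)
|PSO outcomes| = 4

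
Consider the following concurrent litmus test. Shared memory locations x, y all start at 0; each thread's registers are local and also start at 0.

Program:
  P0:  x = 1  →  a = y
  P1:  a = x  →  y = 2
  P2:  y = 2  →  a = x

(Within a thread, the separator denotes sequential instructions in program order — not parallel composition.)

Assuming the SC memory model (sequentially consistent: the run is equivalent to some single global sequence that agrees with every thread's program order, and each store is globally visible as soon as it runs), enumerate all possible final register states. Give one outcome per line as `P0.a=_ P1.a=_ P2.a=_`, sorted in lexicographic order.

P0.a=0 P1.a=0 P2.a=1
P0.a=0 P1.a=1 P2.a=1
P0.a=2 P1.a=0 P2.a=0
P0.a=2 P1.a=0 P2.a=1
P0.a=2 P1.a=1 P2.a=0
P0.a=2 P1.a=1 P2.a=1

outcome vector order: (P0.a,P1.a,P2.a)
|SC outcomes| = 6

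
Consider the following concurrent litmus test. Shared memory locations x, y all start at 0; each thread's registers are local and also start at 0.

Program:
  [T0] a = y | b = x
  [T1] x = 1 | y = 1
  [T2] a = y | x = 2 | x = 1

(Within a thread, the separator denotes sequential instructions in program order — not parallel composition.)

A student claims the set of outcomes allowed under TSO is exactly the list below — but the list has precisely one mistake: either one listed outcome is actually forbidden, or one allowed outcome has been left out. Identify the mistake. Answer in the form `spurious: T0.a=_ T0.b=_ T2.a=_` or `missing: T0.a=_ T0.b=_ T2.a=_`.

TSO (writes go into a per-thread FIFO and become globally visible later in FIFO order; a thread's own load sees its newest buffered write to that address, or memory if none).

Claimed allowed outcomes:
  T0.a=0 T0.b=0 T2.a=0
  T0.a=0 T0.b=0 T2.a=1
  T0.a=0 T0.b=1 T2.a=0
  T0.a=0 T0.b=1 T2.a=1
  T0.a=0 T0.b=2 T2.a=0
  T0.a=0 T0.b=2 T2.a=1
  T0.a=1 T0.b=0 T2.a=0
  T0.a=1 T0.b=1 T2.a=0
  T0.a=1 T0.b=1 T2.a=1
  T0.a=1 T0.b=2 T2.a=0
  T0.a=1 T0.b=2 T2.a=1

outcome vector order: (T0.a,T0.b,T2.a)
under TSO → <0 0 0> <0 0 1> <0 1 0> <0 1 1> <0 2 0> <0 2 1> <1 1 0> <1 1 1> <1 2 0> <1 2 1>
claimed∖TSO = {<1 0 0>}

spurious: T0.a=1 T0.b=0 T2.a=0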